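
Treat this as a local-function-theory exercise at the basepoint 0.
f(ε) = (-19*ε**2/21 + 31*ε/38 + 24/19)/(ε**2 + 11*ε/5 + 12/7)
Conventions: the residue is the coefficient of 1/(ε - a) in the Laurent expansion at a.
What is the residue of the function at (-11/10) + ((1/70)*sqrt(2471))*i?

The factor ε**2 + 11*ε/5 + 12/7 splits as (ε - a)(ε - a') with a = (-11/10) + ((1/70)*sqrt(2471))*i, a' = (-11/10) - ((1/70)*sqrt(2471))*i. At the order-1 pole a set g(ε) = (ε - a)*f(ε) = [-19*ε**2/21 + 31*ε/38 + 24/19] / (ε - a').
Simple pole: residue = g(a) at a = (-11/10) + ((1/70)*sqrt(2471))*i, which is (11197/7980) + ((76169/19718580)*sqrt(2471))*i.

The residue is (11197/7980) + ((76169/19718580)*sqrt(2471))*i.


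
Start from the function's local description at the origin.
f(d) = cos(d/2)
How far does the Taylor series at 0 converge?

The radius of convergence is infinite.

The factor cos(d/2) is entire and contributes no finite singular point.
The polynomial part has no poles.
No finite singular points: the Taylor series at 0 converges everywhere.


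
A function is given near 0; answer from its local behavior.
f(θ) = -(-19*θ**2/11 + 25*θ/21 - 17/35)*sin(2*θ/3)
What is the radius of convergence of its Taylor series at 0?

The radius of convergence is infinite.

The factor -sin(2*θ/3) is entire and contributes no finite singular point.
The polynomial part has no poles.
No finite singular points: the Taylor series at 0 converges everywhere.


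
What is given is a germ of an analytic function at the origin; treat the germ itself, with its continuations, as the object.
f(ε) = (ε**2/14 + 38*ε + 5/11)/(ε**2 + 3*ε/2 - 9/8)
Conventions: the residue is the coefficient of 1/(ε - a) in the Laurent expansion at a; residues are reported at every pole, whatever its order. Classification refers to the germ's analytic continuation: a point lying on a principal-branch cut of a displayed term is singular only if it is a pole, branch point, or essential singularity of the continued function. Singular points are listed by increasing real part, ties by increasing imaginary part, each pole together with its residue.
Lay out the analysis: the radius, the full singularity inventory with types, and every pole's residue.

Radius of convergence at 0: -3/4 + (3/4)*sqrt(3).
At -3/4 - (3/4)*sqrt(3): a pole of order 1; residue 1061/56 + (17177/2772)*sqrt(3).
At -3/4 + (3/4)*sqrt(3): a pole of order 1; residue 1061/56 - (17177/2772)*sqrt(3).

Denominator factor (ε**2 + 3*ε/2 - 9/8): discriminant 27/4, real irrational roots -3/4 + (3/4)*sqrt(3) and -3/4 - (3/4)*sqrt(3); poles of order 1, moduli -3/4 + (3/4)*sqrt(3) and 3/4 + (3/4)*sqrt(3).
The radius of convergence is the smallest modulus among the singular points: -3/4 + (3/4)*sqrt(3).
The factor ε**2 + 3*ε/2 - 9/8 splits as (ε - a)(ε - a') with a = -3/4 - (3/4)*sqrt(3), a' = -3/4 + (3/4)*sqrt(3). At the order-1 pole a set g(ε) = (ε - a)*f(ε) = [ε**2/14 + 38*ε + 5/11] / (ε - a').
Simple pole: residue = g(a) at a = -3/4 - (3/4)*sqrt(3), which is 1061/56 + (17177/2772)*sqrt(3).
The factor ε**2 + 3*ε/2 - 9/8 splits as (ε - a)(ε - a') with a = -3/4 + (3/4)*sqrt(3), a' = -3/4 - (3/4)*sqrt(3). At the order-1 pole a set g(ε) = (ε - a)*f(ε) = [ε**2/14 + 38*ε + 5/11] / (ε - a').
Simple pole: residue = g(a) at a = -3/4 + (3/4)*sqrt(3), which is 1061/56 - (17177/2772)*sqrt(3).
List the singular points by increasing real part (a conjugate pair: the negative imaginary part first).


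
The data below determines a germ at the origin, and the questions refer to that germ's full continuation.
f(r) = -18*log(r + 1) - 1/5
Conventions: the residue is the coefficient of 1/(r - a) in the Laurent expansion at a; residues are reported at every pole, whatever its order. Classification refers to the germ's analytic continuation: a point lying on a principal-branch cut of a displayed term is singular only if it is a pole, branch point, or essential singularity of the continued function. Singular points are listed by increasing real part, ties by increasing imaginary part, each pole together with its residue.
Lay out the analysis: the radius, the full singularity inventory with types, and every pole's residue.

Radius of convergence at 0: 1.
At -1: a logarithmic branch point.

Branch term (-18)*log(1 - r/(-1)): its argument vanishes at r = -1, a logarithmic branch point, modulus 1.
The radius of convergence is the smallest modulus among the singular points: 1.


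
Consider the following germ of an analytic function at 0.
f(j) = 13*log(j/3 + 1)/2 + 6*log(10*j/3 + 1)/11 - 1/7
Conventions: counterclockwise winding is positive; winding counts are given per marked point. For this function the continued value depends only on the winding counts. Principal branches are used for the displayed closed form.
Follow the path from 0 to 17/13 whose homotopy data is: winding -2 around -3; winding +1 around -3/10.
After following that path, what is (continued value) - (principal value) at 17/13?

Continued minus principal equals -(274/11)*pi*i.

The rational part is single-valued and drops out of the difference; each branch term changes only by its own monodromy.
(6/11)*log(1 - j/(-3/10)): each positive loop around -3/10 adds 2*pi*i to the log, so winding +1 contributes (6/11)*(1)*2*pi*i = (12/11)*pi*i.
(13/2)*log(1 - j/(-3)): each positive loop around -3 adds 2*pi*i to the log, so winding -2 contributes (13/2)*(-2)*2*pi*i = -(26)*pi*i.
Summing the contributions at j = 17/13 gives -(274/11)*pi*i.


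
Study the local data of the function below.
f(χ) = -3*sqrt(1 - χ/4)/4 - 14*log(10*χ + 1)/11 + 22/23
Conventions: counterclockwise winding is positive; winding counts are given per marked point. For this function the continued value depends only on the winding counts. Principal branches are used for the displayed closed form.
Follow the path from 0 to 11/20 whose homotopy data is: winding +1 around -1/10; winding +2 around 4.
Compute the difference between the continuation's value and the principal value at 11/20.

Continued minus principal equals -(28/11)*pi*i.

The rational part is single-valued and drops out of the difference; each branch term changes only by its own monodromy.
(-14/11)*log(1 - χ/(-1/10)): each positive loop around -1/10 adds 2*pi*i to the log, so winding +1 contributes (-14/11)*(1)*2*pi*i = -(28/11)*pi*i.
(-3/4)*sqrt(1 - χ/(4)): winding +2 is even, the square root returns to the same sheet, contribution 0.
Summing the contributions at χ = 11/20 gives -(28/11)*pi*i.


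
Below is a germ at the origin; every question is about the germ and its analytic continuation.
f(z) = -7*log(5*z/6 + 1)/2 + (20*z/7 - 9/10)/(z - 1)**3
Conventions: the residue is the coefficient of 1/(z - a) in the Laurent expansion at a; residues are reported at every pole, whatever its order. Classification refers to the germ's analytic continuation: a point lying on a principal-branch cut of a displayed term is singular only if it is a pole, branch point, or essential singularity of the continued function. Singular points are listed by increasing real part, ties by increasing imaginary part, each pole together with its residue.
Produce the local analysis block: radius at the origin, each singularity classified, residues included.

Denominator factor (z - 1)^3: pole of order 3 at 1, modulus 1.
Branch term (-7/2)*log(1 - z/(-6/5)): its argument vanishes at z = -6/5, a logarithmic branch point, modulus 6/5.
The radius of convergence is the smallest modulus among the singular points: 1.
The branch term is analytic at 1 and contributes nothing to the residue; only the rational part matters.
At the order-3 pole 1 set g(z) = (z - (1))^3*(rational part) = 20*z/7 - 9/10.
Order-3 pole: residue = g''(a)/2; g''(1) = 0, so the residue is 0.
List the singular points by increasing real part (a conjugate pair: the negative imaginary part first).

Radius of convergence at 0: 1.
At -6/5: a logarithmic branch point.
At 1: a pole of order 3; residue 0.


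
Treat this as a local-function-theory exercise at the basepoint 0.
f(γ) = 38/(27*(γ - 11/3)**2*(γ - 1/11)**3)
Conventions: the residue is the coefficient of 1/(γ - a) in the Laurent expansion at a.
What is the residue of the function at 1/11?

At the order-3 pole 1/11 set g(γ) = (γ - (1/11))^3*f(γ) = 38/(27*(γ - 11/3)**2).
Order-3 pole: residue = g''(a)/2; g''(1/11) = 2503611/48469444, so the residue is 2503611/96938888.

The residue is 2503611/96938888.


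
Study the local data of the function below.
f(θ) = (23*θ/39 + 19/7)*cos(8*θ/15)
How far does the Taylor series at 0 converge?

The radius of convergence is infinite.

The factor cos(8*θ/15) is entire and contributes no finite singular point.
The polynomial part has no poles.
No finite singular points: the Taylor series at 0 converges everywhere.


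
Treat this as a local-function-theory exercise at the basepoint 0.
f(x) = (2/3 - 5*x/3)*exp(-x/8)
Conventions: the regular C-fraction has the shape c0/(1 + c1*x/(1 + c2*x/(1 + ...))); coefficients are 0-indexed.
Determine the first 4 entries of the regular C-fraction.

Taylor coefficients (expand at 0): a_0 = 2/3, a_1 = -7/4, a_2 = 41/192, a_3 = -61/4608.
c0 = a_0 = 2/3. Peel one level at a time: if S = 1 + c*x/S' with S'(0) = 1, then c is the x-coefficient of S and S' = c*x/(S - 1).
S_1 = c0/f = 1 + (21/8)*x + (841/128)*x^2 + ...; c1 = 21/8.
S_2 = c1*x/(S_1 - 1) = 1 + (-841/336)*x + (827/112896)*x^2 + ...; c2 = -841/336.
S_3 = c2*x/(S_2 - 1) = 1 + (827/282576)*x + ...; c3 = 827/282576.

The regular C-fraction coefficients are [2/3, 21/8, -841/336, 827/282576].


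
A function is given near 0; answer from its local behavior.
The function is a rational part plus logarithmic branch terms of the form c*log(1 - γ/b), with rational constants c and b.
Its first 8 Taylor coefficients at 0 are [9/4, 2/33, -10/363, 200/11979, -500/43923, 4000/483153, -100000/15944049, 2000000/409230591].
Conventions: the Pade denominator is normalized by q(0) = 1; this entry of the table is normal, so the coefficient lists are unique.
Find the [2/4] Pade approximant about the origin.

Taylor coefficients needed (read off): a_0 = 9/4, a_1 = 2/33, a_2 = -10/363, a_3 = 200/11979, a_4 = -500/43923, a_5 = 4000/483153, a_6 = -100000/15944049.
Write the denominator as Q(γ) = 1 + q1*γ + q2*γ^2 + q3*γ^3 + q4*γ^4. Requiring Q*f - P = O(γ^7) with deg P <= 2 kills the coefficients of γ^3..γ^6 in Q*f:
  γ^3: a_3 + q1*a_2 + q2*a_1 + q3*a_0 = 0, i.e. 200/11979 + (-10/363)*q1 + (2/33)*q2 + (9/4)*q3 = 0.
  γ^4: a_4 + q1*a_3 + q2*a_2 + q3*a_1 + q4*a_0 = 0, i.e. -500/43923 + (200/11979)*q1 + (-10/363)*q2 + (2/33)*q3 + (9/4)*q4 = 0.
  γ^5: a_5 + q1*a_4 + q2*a_3 + q3*a_2 + q4*a_1 = 0, i.e. 4000/483153 + (-500/43923)*q1 + (200/11979)*q2 + (-10/363)*q3 + (2/33)*q4 = 0.
  γ^6: a_6 + q1*a_5 + q2*a_4 + q3*a_3 + q4*a_2 = 0, i.e. -100000/15944049 + (4000/483153)*q1 + (-500/43923)*q2 + (200/11979)*q3 + (-10/363)*q4 = 0.
Solving this linear system: q1 = 75280/62539, q2 = 7314800/22701657, q3 = -340000/249718227, q4 = 898000/8240701491.
The numerator is Q*f truncated at degree 2: P0 = a_0 = 9/4; P1 = a_1 + q1*a_0 = 5714618/2063787; P2 = a_2 + q1*a_1 + q2*a_0 = 5829690/7567219.

The Pade approximant has numerator coefficients [9/4, 5714618/2063787, 5829690/7567219]; denominator coefficients [1, 75280/62539, 7314800/22701657, -340000/249718227, 898000/8240701491].


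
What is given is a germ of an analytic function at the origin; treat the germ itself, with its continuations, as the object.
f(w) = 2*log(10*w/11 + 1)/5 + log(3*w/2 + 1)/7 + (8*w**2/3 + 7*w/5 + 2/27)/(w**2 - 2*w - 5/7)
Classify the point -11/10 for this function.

The term (2/5)*log(1 - w/(-11/10)) has argument 1 - -11/10/(-11/10) = 0 at -11/10: a logarithmic (infinitely-sheeted) branch point; the remaining terms are analytic or single-valued there.

The point is a logarithmic branch point.


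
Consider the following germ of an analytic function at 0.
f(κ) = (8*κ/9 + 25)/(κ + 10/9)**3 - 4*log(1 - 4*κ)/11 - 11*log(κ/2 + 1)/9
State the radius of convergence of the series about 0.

The radius of convergence is 1/4.

Denominator factor (κ + 10/9)^3: pole of order 3 at -10/9, modulus 10/9.
Branch term (-11/9)*log(1 - κ/(-2)): its argument vanishes at κ = -2, a logarithmic branch point, modulus 2.
Branch term (-4/11)*log(1 - κ/(1/4)): its argument vanishes at κ = 1/4, a logarithmic branch point, modulus 1/4.
The radius of convergence is the smallest modulus among the singular points: 1/4.


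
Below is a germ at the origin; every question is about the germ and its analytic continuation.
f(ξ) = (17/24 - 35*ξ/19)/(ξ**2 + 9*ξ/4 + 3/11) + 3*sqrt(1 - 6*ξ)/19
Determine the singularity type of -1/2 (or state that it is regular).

The point is a regular point.

Denominator factors: ξ**2 + 9*ξ/4 + 3/11 = -53/88 at ξ = -1/2 — none vanishes.
Branch term sqrt(1 - ξ/(1/6)): argument at -1/2 is 4, nonzero, so -1/2 is not its branch point (a point on a principal cut is still regular for the continued germ).
So the germ continues analytically to -1/2.


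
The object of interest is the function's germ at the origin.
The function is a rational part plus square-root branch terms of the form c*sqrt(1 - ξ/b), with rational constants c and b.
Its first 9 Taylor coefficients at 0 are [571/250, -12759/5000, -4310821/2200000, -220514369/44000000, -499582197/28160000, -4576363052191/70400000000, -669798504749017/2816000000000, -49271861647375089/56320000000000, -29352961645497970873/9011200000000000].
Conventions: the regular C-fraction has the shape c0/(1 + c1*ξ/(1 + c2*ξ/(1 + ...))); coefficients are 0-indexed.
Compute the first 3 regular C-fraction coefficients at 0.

Taylor coefficients (read off): a_0 = 571/250, a_1 = -12759/5000, a_2 = -4310821/2200000.
c0 = a_0 = 571/250. Peel one level at a time: if S = 1 + c*ξ/S' with S'(0) = 1, then c is the ξ-coefficient of S and S' = c*ξ/(S - 1).
S_1 = c0/f = 1 + (12759/11420)*ξ + (6042904573/2869160800)*ξ^2 + ...; c1 = 12759/11420.
S_2 = c1*ξ/(S_1 - 1) = 1 + (-6042904573/3205571160)*ξ + ...; c2 = -6042904573/3205571160.

The regular C-fraction coefficients are [571/250, 12759/11420, -6042904573/3205571160].


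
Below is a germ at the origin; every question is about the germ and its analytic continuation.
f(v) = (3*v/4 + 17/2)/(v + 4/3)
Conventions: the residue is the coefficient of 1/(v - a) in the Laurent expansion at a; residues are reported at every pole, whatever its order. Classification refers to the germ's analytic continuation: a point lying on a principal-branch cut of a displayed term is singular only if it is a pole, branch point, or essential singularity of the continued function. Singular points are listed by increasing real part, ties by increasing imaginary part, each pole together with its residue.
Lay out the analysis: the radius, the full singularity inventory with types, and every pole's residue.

Radius of convergence at 0: 4/3.
At -4/3: a pole of order 1; residue 15/2.

Denominator factor (v + 4/3): pole of order 1 at -4/3, modulus 4/3.
The radius of convergence is the smallest modulus among the singular points: 4/3.
At the order-1 pole -4/3 set g(v) = (v - (-4/3))*f(v) = 3*v/4 + 17/2.
Simple pole: residue = g(a) at a = -4/3, which is 15/2.


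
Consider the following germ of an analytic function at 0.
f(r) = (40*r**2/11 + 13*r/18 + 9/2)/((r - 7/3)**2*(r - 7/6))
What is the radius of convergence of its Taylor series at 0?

The radius of convergence is 7/6.

Denominator factor (r - 7/3)^2: pole of order 2 at 7/3, modulus 7/3.
Denominator factor (r - 7/6): pole of order 1 at 7/6, modulus 7/6.
The radius of convergence is the smallest modulus among the singular points: 7/6.


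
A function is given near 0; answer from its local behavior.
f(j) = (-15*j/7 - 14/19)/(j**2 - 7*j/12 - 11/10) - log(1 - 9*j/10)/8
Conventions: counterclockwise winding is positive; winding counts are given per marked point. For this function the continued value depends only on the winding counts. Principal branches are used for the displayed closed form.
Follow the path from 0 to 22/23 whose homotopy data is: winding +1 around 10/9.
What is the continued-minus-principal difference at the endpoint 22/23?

The rational part is single-valued and drops out of the difference; each branch term changes only by its own monodromy.
(-1/8)*log(1 - j/(10/9)): each positive loop around 10/9 adds 2*pi*i to the log, so winding +1 contributes (-1/8)*(1)*2*pi*i = -(1/4)*pi*i.
Summing the contributions at j = 22/23 gives -(1/4)*pi*i.

Continued minus principal equals -(1/4)*pi*i.


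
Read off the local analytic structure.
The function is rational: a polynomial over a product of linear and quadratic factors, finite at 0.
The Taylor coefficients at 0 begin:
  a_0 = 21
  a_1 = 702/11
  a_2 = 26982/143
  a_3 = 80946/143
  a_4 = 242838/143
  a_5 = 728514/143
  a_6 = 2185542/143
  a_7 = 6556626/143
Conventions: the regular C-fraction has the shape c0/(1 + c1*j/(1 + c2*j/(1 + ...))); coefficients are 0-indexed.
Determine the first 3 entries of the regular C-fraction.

The regular C-fraction coefficients are [21, -234/77, 3215/39039].

Taylor coefficients (read off): a_0 = 21, a_1 = 702/11, a_2 = 26982/143.
c0 = a_0 = 21. Peel one level at a time: if S = 1 + c*j/S' with S'(0) = 1, then c is the j-coefficient of S and S' = c*j/(S - 1).
S_1 = c0/f = 1 + (-234/77)*j + (19290/77077)*j^2 + ...; c1 = -234/77.
S_2 = c1*j/(S_1 - 1) = 1 + (3215/39039)*j + ...; c2 = 3215/39039.


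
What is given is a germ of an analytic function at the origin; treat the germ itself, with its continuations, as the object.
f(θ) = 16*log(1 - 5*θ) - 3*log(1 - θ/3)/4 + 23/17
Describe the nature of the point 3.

The term (-3/4)*log(1 - θ/(3)) has argument 1 - 3/(3) = 0 at 3: a logarithmic (infinitely-sheeted) branch point; the remaining terms are analytic or single-valued there.

The point is a logarithmic branch point.


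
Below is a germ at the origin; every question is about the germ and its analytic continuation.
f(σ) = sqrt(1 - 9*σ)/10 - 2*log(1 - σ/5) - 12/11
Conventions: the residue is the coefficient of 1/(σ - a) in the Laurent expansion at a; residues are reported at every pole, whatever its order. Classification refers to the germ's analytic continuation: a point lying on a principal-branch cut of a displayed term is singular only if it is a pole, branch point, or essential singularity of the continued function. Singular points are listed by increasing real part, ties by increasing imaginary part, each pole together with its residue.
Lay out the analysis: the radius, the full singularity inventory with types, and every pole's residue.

Branch term (1/10)*sqrt(1 - σ/(1/9)): its argument vanishes at σ = 1/9, a square-root branch point, modulus 1/9.
Branch term (-2)*log(1 - σ/(5)): its argument vanishes at σ = 5, a logarithmic branch point, modulus 5.
The radius of convergence is the smallest modulus among the singular points: 1/9.
List the singular points by increasing real part (a conjugate pair: the negative imaginary part first).

Radius of convergence at 0: 1/9.
At 1/9: an algebraic (square-root) branch point.
At 5: a logarithmic branch point.


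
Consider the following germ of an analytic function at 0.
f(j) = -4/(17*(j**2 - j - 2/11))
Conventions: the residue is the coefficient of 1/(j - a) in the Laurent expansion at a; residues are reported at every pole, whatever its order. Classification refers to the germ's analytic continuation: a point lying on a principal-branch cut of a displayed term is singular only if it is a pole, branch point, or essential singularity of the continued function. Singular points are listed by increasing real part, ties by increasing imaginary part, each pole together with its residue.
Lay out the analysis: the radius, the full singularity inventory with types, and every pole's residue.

Denominator factor (j**2 - j - 2/11): discriminant 19/11, real irrational roots 1/2 + (1/22)*sqrt(209) and 1/2 - (1/22)*sqrt(209); poles of order 1, moduli 1/2 + (1/22)*sqrt(209) and -1/2 + (1/22)*sqrt(209).
The radius of convergence is the smallest modulus among the singular points: -1/2 + (1/22)*sqrt(209).
The factor j**2 - j - 2/11 splits as (j - a)(j - a') with a = 1/2 - (1/22)*sqrt(209), a' = 1/2 + (1/22)*sqrt(209). At the order-1 pole a set g(j) = (j - a)*f(j) = [-4/17] / (j - a').
Simple pole: residue = g(a) at a = 1/2 - (1/22)*sqrt(209), which is (4/323)*sqrt(209).
The factor j**2 - j - 2/11 splits as (j - a)(j - a') with a = 1/2 + (1/22)*sqrt(209), a' = 1/2 - (1/22)*sqrt(209). At the order-1 pole a set g(j) = (j - a)*f(j) = [-4/17] / (j - a').
Simple pole: residue = g(a) at a = 1/2 + (1/22)*sqrt(209), which is -(4/323)*sqrt(209).
List the singular points by increasing real part (a conjugate pair: the negative imaginary part first).

Radius of convergence at 0: -1/2 + (1/22)*sqrt(209).
At 1/2 - (1/22)*sqrt(209): a pole of order 1; residue (4/323)*sqrt(209).
At 1/2 + (1/22)*sqrt(209): a pole of order 1; residue -(4/323)*sqrt(209).


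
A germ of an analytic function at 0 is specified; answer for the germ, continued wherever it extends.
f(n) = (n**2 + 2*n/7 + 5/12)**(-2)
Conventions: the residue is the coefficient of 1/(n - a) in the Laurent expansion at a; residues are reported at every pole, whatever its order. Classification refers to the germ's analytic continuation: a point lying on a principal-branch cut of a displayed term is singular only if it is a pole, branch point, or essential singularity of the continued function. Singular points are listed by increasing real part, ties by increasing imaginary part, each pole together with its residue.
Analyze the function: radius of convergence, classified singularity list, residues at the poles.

Radius of convergence at 0: (1/6)*sqrt(15).
At (-1/7) - ((1/42)*sqrt(699))*i: a pole of order 2; residue ((2058/54289)*sqrt(699))*i.
At (-1/7) + ((1/42)*sqrt(699))*i: a pole of order 2; residue -((2058/54289)*sqrt(699))*i.

Denominator factor (n**2 + 2*n/7 + 5/12)^2: discriminant -233/147, complex-conjugate roots (-1/7) + ((1/42)*sqrt(699))*i and (-1/7) - ((1/42)*sqrt(699))*i; poles of order 2, moduli (1/6)*sqrt(15) and (1/6)*sqrt(15).
The radius of convergence is the smallest modulus among the singular points: (1/6)*sqrt(15).
The factor n**2 + 2*n/7 + 5/12 splits as (n - a)(n - a') with a = (-1/7) - ((1/42)*sqrt(699))*i, a' = (-1/7) + ((1/42)*sqrt(699))*i. At the order-2 pole a set g(n) = (n - a)^2*f(n) = [1] / (n - a')^2.
Order-2 pole: residue = g'(a); g'((-1/7) - ((1/42)*sqrt(699))*i) = ((2058/54289)*sqrt(699))*i, so the residue is ((2058/54289)*sqrt(699))*i.
The factor n**2 + 2*n/7 + 5/12 splits as (n - a)(n - a') with a = (-1/7) + ((1/42)*sqrt(699))*i, a' = (-1/7) - ((1/42)*sqrt(699))*i. At the order-2 pole a set g(n) = (n - a)^2*f(n) = [1] / (n - a')^2.
Order-2 pole: residue = g'(a); g'((-1/7) + ((1/42)*sqrt(699))*i) = -((2058/54289)*sqrt(699))*i, so the residue is -((2058/54289)*sqrt(699))*i.
List the singular points by increasing real part (a conjugate pair: the negative imaginary part first).


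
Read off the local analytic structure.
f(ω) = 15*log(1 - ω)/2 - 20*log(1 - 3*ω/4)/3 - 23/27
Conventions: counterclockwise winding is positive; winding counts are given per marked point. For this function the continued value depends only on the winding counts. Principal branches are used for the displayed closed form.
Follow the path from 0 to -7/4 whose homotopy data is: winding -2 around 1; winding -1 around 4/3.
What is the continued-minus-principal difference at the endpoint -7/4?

The rational part is single-valued and drops out of the difference; each branch term changes only by its own monodromy.
(-20/3)*log(1 - ω/(4/3)): each positive loop around 4/3 adds 2*pi*i to the log, so winding -1 contributes (-20/3)*(-1)*2*pi*i = (40/3)*pi*i.
(15/2)*log(1 - ω/(1)): each positive loop around 1 adds 2*pi*i to the log, so winding -2 contributes (15/2)*(-2)*2*pi*i = -(30)*pi*i.
Summing the contributions at ω = -7/4 gives -(50/3)*pi*i.

Continued minus principal equals -(50/3)*pi*i.


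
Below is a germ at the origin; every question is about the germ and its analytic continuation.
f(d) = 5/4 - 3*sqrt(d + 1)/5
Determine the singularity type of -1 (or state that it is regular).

The term (-3/5)*sqrt(1 - d/(-1)) has argument 1 - -1/(-1) = 0 at -1: a square-root (algebraic, two-sheeted) branch point; the remaining terms are analytic or single-valued there.

The point is an algebraic (square-root) branch point.


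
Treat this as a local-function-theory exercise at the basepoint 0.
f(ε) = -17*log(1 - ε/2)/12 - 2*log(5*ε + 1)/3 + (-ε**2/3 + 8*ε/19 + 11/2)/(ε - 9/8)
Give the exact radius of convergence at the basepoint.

The radius of convergence is 1/5.

Denominator factor (ε - 9/8): pole of order 1 at 9/8, modulus 9/8.
Branch term (-2/3)*log(1 - ε/(-1/5)): its argument vanishes at ε = -1/5, a logarithmic branch point, modulus 1/5.
Branch term (-17/12)*log(1 - ε/(2)): its argument vanishes at ε = 2, a logarithmic branch point, modulus 2.
The radius of convergence is the smallest modulus among the singular points: 1/5.


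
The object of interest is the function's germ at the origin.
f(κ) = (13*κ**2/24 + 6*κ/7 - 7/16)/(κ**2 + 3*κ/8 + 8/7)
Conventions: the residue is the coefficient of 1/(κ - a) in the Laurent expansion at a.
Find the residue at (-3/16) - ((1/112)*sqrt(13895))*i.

The residue is (293/896) - ((25357/5335680)*sqrt(13895))*i.

The factor κ**2 + 3*κ/8 + 8/7 splits as (κ - a)(κ - a') with a = (-3/16) - ((1/112)*sqrt(13895))*i, a' = (-3/16) + ((1/112)*sqrt(13895))*i. At the order-1 pole a set g(κ) = (κ - a)*f(κ) = [13*κ**2/24 + 6*κ/7 - 7/16] / (κ - a').
Simple pole: residue = g(a) at a = (-3/16) - ((1/112)*sqrt(13895))*i, which is (293/896) - ((25357/5335680)*sqrt(13895))*i.


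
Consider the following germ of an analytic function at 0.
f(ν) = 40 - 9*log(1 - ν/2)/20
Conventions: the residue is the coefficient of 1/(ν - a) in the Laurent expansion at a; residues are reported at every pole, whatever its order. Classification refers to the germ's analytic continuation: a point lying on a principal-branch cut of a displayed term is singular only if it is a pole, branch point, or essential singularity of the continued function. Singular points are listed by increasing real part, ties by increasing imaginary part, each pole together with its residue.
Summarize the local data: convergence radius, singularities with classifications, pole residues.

Branch term (-9/20)*log(1 - ν/(2)): its argument vanishes at ν = 2, a logarithmic branch point, modulus 2.
The radius of convergence is the smallest modulus among the singular points: 2.

Radius of convergence at 0: 2.
At 2: a logarithmic branch point.


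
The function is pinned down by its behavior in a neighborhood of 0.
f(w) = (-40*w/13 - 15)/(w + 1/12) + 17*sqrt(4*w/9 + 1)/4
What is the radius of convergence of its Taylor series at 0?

The radius of convergence is 1/12.

Denominator factor (w + 1/12): pole of order 1 at -1/12, modulus 1/12.
Branch term (17/4)*sqrt(1 - w/(-9/4)): its argument vanishes at w = -9/4, a square-root branch point, modulus 9/4.
The radius of convergence is the smallest modulus among the singular points: 1/12.


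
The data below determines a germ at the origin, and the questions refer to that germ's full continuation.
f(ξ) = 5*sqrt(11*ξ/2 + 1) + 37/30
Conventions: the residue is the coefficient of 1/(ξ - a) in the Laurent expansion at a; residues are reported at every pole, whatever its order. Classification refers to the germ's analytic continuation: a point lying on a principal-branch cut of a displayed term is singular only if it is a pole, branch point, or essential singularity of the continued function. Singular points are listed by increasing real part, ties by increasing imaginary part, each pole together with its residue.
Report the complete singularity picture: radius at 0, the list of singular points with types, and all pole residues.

Radius of convergence at 0: 2/11.
At -2/11: an algebraic (square-root) branch point.

Branch term (5)*sqrt(1 - ξ/(-2/11)): its argument vanishes at ξ = -2/11, a square-root branch point, modulus 2/11.
The radius of convergence is the smallest modulus among the singular points: 2/11.


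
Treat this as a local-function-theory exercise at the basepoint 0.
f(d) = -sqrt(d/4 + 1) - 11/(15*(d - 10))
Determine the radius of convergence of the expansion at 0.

The radius of convergence is 4.

Denominator factor (d - 10): pole of order 1 at 10, modulus 10.
Branch term (-1)*sqrt(1 - d/(-4)): its argument vanishes at d = -4, a square-root branch point, modulus 4.
The radius of convergence is the smallest modulus among the singular points: 4.


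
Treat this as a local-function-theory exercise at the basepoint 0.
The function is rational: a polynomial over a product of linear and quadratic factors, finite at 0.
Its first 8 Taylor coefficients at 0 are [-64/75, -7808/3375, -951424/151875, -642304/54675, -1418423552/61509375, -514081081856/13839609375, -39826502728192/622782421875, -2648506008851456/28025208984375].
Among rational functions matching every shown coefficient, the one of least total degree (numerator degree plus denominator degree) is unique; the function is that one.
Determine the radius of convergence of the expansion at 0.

No rational of total degree below 5 reproduces all 8 coefficients; solving the [0/5] Pade equations on them gives f(r) = -4/(9*(r - 5/6)**3*(r**2 - 4*r/5 - 9/10)), whose expansion matches every shown term.
Denominator factor (r - 5/6)^3: pole of order 3 at 5/6, modulus 5/6.
Denominator factor (r**2 - 4*r/5 - 9/10): discriminant 106/25, real irrational roots 2/5 + (1/10)*sqrt(106) and 2/5 - (1/10)*sqrt(106); poles of order 1, moduli 2/5 + (1/10)*sqrt(106) and -2/5 + (1/10)*sqrt(106).
The radius of convergence is the smallest modulus among the singular points: -2/5 + (1/10)*sqrt(106).

The radius of convergence is -2/5 + (1/10)*sqrt(106).


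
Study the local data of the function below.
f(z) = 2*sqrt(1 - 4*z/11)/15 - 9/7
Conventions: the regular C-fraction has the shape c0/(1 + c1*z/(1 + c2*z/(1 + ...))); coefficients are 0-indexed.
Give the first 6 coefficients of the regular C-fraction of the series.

Taylor coefficients (expand at 0): a_0 = -121/105, a_1 = -4/165, a_2 = -4/1815, a_3 = -8/19965, a_4 = -4/43923, a_5 = -56/2415765.
c0 = a_0 = -121/105. Peel one level at a time: if S = 1 + c*z/S' with S'(0) = 1, then c is the z-coefficient of S and S' = c*z/(S - 1).
S_1 = c0/f = 1 + (-28/1331)*z + (-2604/1771561)*z^2 + ...; c1 = -28/1331.
S_2 = c1*z/(S_1 - 1) = 1 + (-93/1331)*z + (-1/121)*z^2 + ...; c2 = -93/1331.
S_3 = c2*z/(S_2 - 1) = 1 + (-11/93)*z + (-65/8649)*z^2 + ...; c3 = -11/93.
S_4 = c3*z/(S_3 - 1) = 1 + (-65/1023)*z + (-1/121)*z^2 + ...; c4 = -65/1023.
S_5 = c4*z/(S_4 - 1) = 1 + (-93/715)*z + ...; c5 = -93/715.

The regular C-fraction coefficients are [-121/105, -28/1331, -93/1331, -11/93, -65/1023, -93/715].


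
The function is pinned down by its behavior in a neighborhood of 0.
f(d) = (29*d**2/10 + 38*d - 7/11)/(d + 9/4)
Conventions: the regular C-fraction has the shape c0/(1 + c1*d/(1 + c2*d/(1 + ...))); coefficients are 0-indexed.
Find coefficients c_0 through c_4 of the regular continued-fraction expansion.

The regular C-fraction coefficients are [-28/99, 3790/63, -15862297/265300, -25529483/54652823300, 109910/1442027].

Taylor coefficients (expand at 0): a_0 = -28/99, a_1 = 15160/891, a_2 = -251522/40095, a_3 = 1006088/360855, a_4 = -4024352/3247695.
c0 = a_0 = -28/99. Peel one level at a time: if S = 1 + c*d/S' with S'(0) = 1, then c is the d-coefficient of S and S' = c*d/(S - 1).
S_1 = c0/f = 1 + (3790/63)*d + (15862297/4410)*d^2 + ...; c1 = 3790/63.
S_2 = c1*d/(S_1 - 1) = 1 + (-15862297/265300)*d + (-40117759/1436410000)*d^2 + ...; c2 = -15862297/265300.
S_3 = c2*d/(S_2 - 1) = 1 + (-25529483/54652823300)*d + (740355007/20794418687290)*d^2 + ...; c3 = -25529483/54652823300.
S_4 = c3*d/(S_3 - 1) = 1 + (109910/1442027)*d + ...; c4 = 109910/1442027.


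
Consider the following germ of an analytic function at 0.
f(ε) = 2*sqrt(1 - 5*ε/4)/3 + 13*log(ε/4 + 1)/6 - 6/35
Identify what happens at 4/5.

The term (2/3)*sqrt(1 - ε/(4/5)) has argument 1 - 4/5/(4/5) = 0 at 4/5: a square-root (algebraic, two-sheeted) branch point; the remaining terms are analytic or single-valued there.

The point is an algebraic (square-root) branch point.


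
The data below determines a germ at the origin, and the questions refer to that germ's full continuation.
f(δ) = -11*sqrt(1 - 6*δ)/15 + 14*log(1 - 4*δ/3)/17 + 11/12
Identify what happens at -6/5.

There is no denominator, hence no pole anywhere.
Branch term sqrt(1 - δ/(1/6)): argument at -6/5 is 41/5, nonzero, so -6/5 is not its branch point (a point on a principal cut is still regular for the continued germ).
Branch term log(1 - δ/(3/4)): argument at -6/5 is 13/5, nonzero, so -6/5 is not its branch point (a point on a principal cut is still regular for the continued germ).
So the germ continues analytically to -6/5.

The point is a regular point.


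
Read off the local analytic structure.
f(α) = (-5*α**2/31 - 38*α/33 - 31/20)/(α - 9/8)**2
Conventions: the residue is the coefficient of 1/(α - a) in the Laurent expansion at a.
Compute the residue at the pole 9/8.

The residue is -6197/4092.

At the order-2 pole 9/8 set g(α) = (α - (9/8))^2*f(α) = -5*α**2/31 - 38*α/33 - 31/20.
Order-2 pole: residue = g'(a); g'(9/8) = -6197/4092, so the residue is -6197/4092.


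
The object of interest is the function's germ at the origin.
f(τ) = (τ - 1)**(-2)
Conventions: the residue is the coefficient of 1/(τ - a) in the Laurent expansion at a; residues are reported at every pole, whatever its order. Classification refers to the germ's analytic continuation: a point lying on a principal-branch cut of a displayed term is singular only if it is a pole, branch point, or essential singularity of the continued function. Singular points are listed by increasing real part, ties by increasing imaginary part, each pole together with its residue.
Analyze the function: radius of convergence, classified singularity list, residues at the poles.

Radius of convergence at 0: 1.
At 1: a pole of order 2; residue 0.

Denominator factor (τ - 1)^2: pole of order 2 at 1, modulus 1.
The radius of convergence is the smallest modulus among the singular points: 1.
At the order-2 pole 1 set g(τ) = (τ - (1))^2*f(τ) = 1.
Order-2 pole: residue = g'(a); g'(1) = 0, so the residue is 0.


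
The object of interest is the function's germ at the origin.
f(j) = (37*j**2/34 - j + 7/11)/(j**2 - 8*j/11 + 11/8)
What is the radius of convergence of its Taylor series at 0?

The radius of convergence is (1/4)*sqrt(22).

Denominator factor (j**2 - 8*j/11 + 11/8): discriminant -1203/242, complex-conjugate roots (4/11) + ((1/44)*sqrt(2406))*i and (4/11) - ((1/44)*sqrt(2406))*i; poles of order 1, moduli (1/4)*sqrt(22) and (1/4)*sqrt(22).
The radius of convergence is the smallest modulus among the singular points: (1/4)*sqrt(22).


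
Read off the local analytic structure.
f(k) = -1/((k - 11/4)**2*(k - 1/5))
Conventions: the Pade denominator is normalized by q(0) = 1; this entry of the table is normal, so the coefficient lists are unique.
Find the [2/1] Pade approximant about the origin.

Taylor coefficients needed (expand at 0): a_0 = 80/121, a_1 = 5040/1331, a_2 = 281040/14641, a_3 = 15477680/161051.
Write the denominator as Q(k) = 1 + q1*k. Requiring Q*f - P = O(k^4) with deg P <= 2 kills the coefficients of k^3..k^3 in Q*f:
  k^3: a_3 + q1*a_2 = 0, i.e. 15477680/161051 + (281040/14641)*q1 = 0.
Solving this linear system: q1 = -193471/38643.
The numerator is Q*f truncated at degree 2: P0 = a_0 = 80/121; P1 = a_1 + q1*a_0 = 2227840/4675803; P2 = a_2 + q1*a_1 = 4066560/17144611.

The Pade approximant has numerator coefficients [80/121, 2227840/4675803, 4066560/17144611]; denominator coefficients [1, -193471/38643].


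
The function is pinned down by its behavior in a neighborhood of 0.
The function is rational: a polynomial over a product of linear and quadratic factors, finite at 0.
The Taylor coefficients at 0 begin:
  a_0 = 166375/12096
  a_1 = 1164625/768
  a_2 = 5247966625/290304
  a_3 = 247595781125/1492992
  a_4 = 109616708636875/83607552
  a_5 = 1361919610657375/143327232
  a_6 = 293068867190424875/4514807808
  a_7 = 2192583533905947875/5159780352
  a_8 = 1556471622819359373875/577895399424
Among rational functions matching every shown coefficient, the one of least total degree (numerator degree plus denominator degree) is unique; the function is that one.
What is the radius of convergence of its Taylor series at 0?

No rational of total degree below 7 reproduces all 9 coefficients; solving the [1/6] Pade equations on them gives f(ω) = (-14*ω - 1/7)/((ω - 1/5)**3*(ω + 12/11)**3), whose expansion matches every shown term.
Denominator factor (ω + 12/11)^3: pole of order 3 at -12/11, modulus 12/11.
Denominator factor (ω - 1/5)^3: pole of order 3 at 1/5, modulus 1/5.
The radius of convergence is the smallest modulus among the singular points: 1/5.

The radius of convergence is 1/5.


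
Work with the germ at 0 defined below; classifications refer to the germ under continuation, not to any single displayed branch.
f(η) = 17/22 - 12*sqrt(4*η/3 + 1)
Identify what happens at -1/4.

The point is a regular point.

There is no denominator, hence no pole anywhere.
Branch term sqrt(1 - η/(-3/4)): argument at -1/4 is 2/3, nonzero, so -1/4 is not its branch point (a point on a principal cut is still regular for the continued germ).
So the germ continues analytically to -1/4.


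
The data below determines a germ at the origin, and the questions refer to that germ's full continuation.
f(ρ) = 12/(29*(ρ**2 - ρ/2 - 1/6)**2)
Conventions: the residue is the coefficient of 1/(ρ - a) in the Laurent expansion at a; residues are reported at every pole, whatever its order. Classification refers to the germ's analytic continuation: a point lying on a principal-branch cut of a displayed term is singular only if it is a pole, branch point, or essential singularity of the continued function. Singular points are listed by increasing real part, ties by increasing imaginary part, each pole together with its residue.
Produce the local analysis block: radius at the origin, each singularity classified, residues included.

Radius of convergence at 0: -1/4 + (1/12)*sqrt(33).
At 1/4 - (1/12)*sqrt(33): a pole of order 2; residue (576/3509)*sqrt(33).
At 1/4 + (1/12)*sqrt(33): a pole of order 2; residue -(576/3509)*sqrt(33).

Denominator factor (ρ**2 - ρ/2 - 1/6)^2: discriminant 11/12, real irrational roots 1/4 + (1/12)*sqrt(33) and 1/4 - (1/12)*sqrt(33); poles of order 2, moduli 1/4 + (1/12)*sqrt(33) and -1/4 + (1/12)*sqrt(33).
The radius of convergence is the smallest modulus among the singular points: -1/4 + (1/12)*sqrt(33).
The factor ρ**2 - ρ/2 - 1/6 splits as (ρ - a)(ρ - a') with a = 1/4 - (1/12)*sqrt(33), a' = 1/4 + (1/12)*sqrt(33). At the order-2 pole a set g(ρ) = (ρ - a)^2*f(ρ) = [12/29] / (ρ - a')^2.
Order-2 pole: residue = g'(a); g'(1/4 - (1/12)*sqrt(33)) = (576/3509)*sqrt(33), so the residue is (576/3509)*sqrt(33).
The factor ρ**2 - ρ/2 - 1/6 splits as (ρ - a)(ρ - a') with a = 1/4 + (1/12)*sqrt(33), a' = 1/4 - (1/12)*sqrt(33). At the order-2 pole a set g(ρ) = (ρ - a)^2*f(ρ) = [12/29] / (ρ - a')^2.
Order-2 pole: residue = g'(a); g'(1/4 + (1/12)*sqrt(33)) = -(576/3509)*sqrt(33), so the residue is -(576/3509)*sqrt(33).
List the singular points by increasing real part (a conjugate pair: the negative imaginary part first).


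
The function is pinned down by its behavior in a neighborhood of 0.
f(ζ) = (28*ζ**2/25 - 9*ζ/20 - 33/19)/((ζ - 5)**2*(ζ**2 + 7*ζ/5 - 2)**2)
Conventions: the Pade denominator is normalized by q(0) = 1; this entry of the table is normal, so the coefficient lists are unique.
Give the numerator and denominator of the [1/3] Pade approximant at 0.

The Pade approximant has numerator coefficients [-33/1900, -164775053/7850518800]; denominator coefficients [1, -13180033/15494445, -42006871/34432100, 168344756/232416675].

Taylor coefficients needed (expand at 0): a_0 = -33/1900, a_1 = -1359/38000, a_2 = -4903/95000, a_3 = -284817/3800000, a_4 = -383103/3800000.
Write the denominator as Q(ζ) = 1 + q1*ζ + q2*ζ^2 + q3*ζ^3. Requiring Q*f - P = O(ζ^5) with deg P <= 1 kills the coefficients of ζ^2..ζ^4 in Q*f:
  ζ^2: a_2 + q1*a_1 + q2*a_0 = 0, i.e. -4903/95000 + (-1359/38000)*q1 + (-33/1900)*q2 = 0.
  ζ^3: a_3 + q1*a_2 + q2*a_1 + q3*a_0 = 0, i.e. -284817/3800000 + (-4903/95000)*q1 + (-1359/38000)*q2 + (-33/1900)*q3 = 0.
  ζ^4: a_4 + q1*a_3 + q2*a_2 + q3*a_1 = 0, i.e. -383103/3800000 + (-284817/3800000)*q1 + (-4903/95000)*q2 + (-1359/38000)*q3 = 0.
Solving this linear system: q1 = -13180033/15494445, q2 = -42006871/34432100, q3 = 168344756/232416675.
The numerator is Q*f truncated at degree 1: P0 = a_0 = -33/1900; P1 = a_1 + q1*a_0 = -164775053/7850518800.
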